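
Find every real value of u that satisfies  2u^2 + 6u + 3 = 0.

Discriminant: (6)^2 - 4*2*3 = 12.
Quadratic formula: u = (-6 +/- sqrt(12)) / 4.
So u = -3/2 + sqrt(3)/2 ~= -0.634 or u = -3/2 - sqrt(3)/2 ~= -2.366.

u = -2.366 or u = -0.634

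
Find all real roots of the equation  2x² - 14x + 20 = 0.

Factor: 2(x - 5)(x - 2) = 0.
So x = 5 or x = 2.

x = 2 or x = 5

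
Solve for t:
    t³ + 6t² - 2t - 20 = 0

t = -5.7417 or t = -2 or t = 1.7417

Possible rational roots are divisors of -20. Testing t = -2 gives 0, so (t + 2) is a factor.
Divide: t³ + 6t² - 2t - 20 = (t + 2)(t² + 4t - 10).
Apply the quadratic formula to t² + 4t - 10 = 0: t = (-4 ± √56)/2, i.e. t ≈ 1.7417 or t ≈ -5.7417.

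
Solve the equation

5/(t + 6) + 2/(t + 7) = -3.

t = -8.7208 or t = -6.6126

Multiply both sides by (t + 6)(t + 7):
5(t + 7) + 2(t + 6) = -3(t + 6)(t + 7).
Expand and collect terms: -3t² - 46t - 173 = 0.
By the quadratic formula, t = (46 ± √40) / -6, so t ≈ -8.7208 or t ≈ -6.6126.
Neither value makes a denominator zero (t ≠ -6, t ≠ -7), so both are valid.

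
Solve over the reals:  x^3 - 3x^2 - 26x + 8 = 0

x = -4 or x = 0.2984 or x = 6.7016

Possible rational roots are divisors of 8. Testing x = -4 gives 0, so (x + 4) is a factor.
Divide: x^3 - 3x^2 - 26x + 8 = (x + 4)(x^2 - 7x + 2).
Apply the quadratic formula to x^2 - 7x + 2 = 0: x = (7 +/- sqrt(41))/2, i.e. x ~= 6.7016 or x ~= 0.2984.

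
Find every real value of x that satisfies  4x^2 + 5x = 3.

Rearrange to standard form: 4x^2 + 5x - 3 = 0.
Discriminant: (5)^2 - 4*4*(-3) = 73.
Quadratic formula: x = (-5 +/- sqrt(73)) / 8.
So x = -5/8 + sqrt(73)/8 ~= 0.443 or x = -sqrt(73)/8 - 5/8 ~= -1.693.

x = -1.693 or x = 0.443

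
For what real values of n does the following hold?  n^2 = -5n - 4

n = -4 or n = -1

Bring every term to one side: n^2 + 5n + 4 = 0.
Factor: (n + 1)(n + 4) = 0.
So n = -1 or n = -4.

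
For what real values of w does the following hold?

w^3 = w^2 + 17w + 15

Rearrange: w^3 - w^2 - 17w - 15 = 0.
Possible rational roots are divisors of -15. Testing w = 5 gives 0, so (w - 5) is a factor.
Divide: w^3 - w^2 - 17w - 15 = (w - 5)(w^2 + 4w + 3).
Factor the quadratic: w = -1 or w = -3.

w = -3 or w = -1 or w = 5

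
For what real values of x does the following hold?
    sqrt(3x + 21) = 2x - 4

Square both sides: 3x + 21 = (2x - 4)^2.
Expand and rearrange: 4x^2 - 19x - 5 = 0.
Solving gives x = 5 or x = -0.25.
Check each candidate in the original equation:
  x = 5: sqrt(36) = 6, while 2x - 4 = 6 — valid.
  x = -0.25: sqrt(20.25) = 4.5, while 2x - 4 = -4.5 — extraneous.

x = 5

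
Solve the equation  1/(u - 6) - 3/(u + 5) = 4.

Multiply both sides by (u - 6)(u + 5):
(u + 5) - 3(u - 6) = 4(u - 6)(u + 5).
Expand and collect terms: 4u^2 - 2u - 143 = 0.
By the quadratic formula, u = (2 +/- sqrt(2292)) / 8, so u ~= 6.2344 or u ~= -5.7344.
Neither value makes a denominator zero (u != 6, u != -5), so both are valid.

u = -5.7344 or u = 6.2344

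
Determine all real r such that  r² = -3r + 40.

r = -8 or r = 5

Bring every term to one side: r² + 3r - 40 = 0.
Factor: (r - 5)(r + 8) = 0.
So r = 5 or r = -8.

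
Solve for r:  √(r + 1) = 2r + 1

r = 0

Square both sides: r + 1 = (2r + 1)².
Expand and rearrange: 4r² + 3r = 0.
Solving gives r = 0 or r = -0.75.
Check each candidate in the original equation:
  r = 0: √(1) = 1, while 2r + 1 = 1 — valid.
  r = -0.75: √(0.25) = 0.5, while 2r + 1 = -0.5 — extraneous.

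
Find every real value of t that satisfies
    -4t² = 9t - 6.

Rearrange to standard form: -4t² - 9t + 6 = 0.
Discriminant: (-9)² − 4·(-4)·6 = 177.
Quadratic formula: t = (9 ± √177) / (-8).
So t = -√(177)/8 - 9/8 ≈ -2.788 or t = -9/8 + √(177)/8 ≈ 0.538.

t = -2.788 or t = 0.538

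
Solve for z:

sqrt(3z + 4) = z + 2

Square both sides: 3z + 4 = (z + 2)^2.
Expand and rearrange: z^2 + z = 0.
Solving gives z = 0 or z = -1.
Check each candidate in the original equation:
  z = 0: sqrt(4) = 2, while z + 2 = 2 — valid.
  z = -1: sqrt(1) = 1, while z + 2 = 1 — valid.

z = -1 or z = 0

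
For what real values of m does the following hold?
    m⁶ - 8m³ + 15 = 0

Let u = m³. The equation becomes u² - 8u + 15 = 0.
Factor: (u - 3)(u - 5) = 0, so u = 3 or u = 5.
m³ = 3 gives m = ∛(3) ≈ 1.4422.
m³ = 5 gives m = ∛(5) ≈ 1.71.

m = 1.4422 or m = 1.71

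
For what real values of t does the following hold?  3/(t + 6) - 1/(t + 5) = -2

Multiply both sides by (t + 6)(t + 5):
3(t + 5) - (t + 6) = -2(t + 6)(t + 5).
Expand and collect terms: -2t^2 - 24t - 69 = 0.
By the quadratic formula, t = (24 +/- sqrt(24)) / -4, so t ~= -7.2247 or t ~= -4.7753.
Neither value makes a denominator zero (t != -6, t != -5), so both are valid.

t = -7.2247 or t = -4.7753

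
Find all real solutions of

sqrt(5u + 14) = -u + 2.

u = -1

Square both sides: 5u + 14 = (-u + 2)^2.
Expand and rearrange: u^2 - 9u - 10 = 0.
Solving gives u = 10 or u = -1.
Check each candidate in the original equation:
  u = 10: sqrt(64) = 8, while -u + 2 = -8 — extraneous.
  u = -1: sqrt(9) = 3, while -u + 2 = 3 — valid.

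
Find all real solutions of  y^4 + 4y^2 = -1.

No real solutions.

Let u = y^2. The equation becomes u^2 + 4u + 1 = 0.
By the quadratic formula, u = -2 + sqrt(3) or u = -2 - sqrt(3).
y^2 = -2 + sqrt(3) < 0 has no real solution.
y^2 = -2 - sqrt(3) < 0 has no real solution.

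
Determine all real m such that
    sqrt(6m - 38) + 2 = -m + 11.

Isolate the radical: sqrt(6m - 38) = -m + 9.
Square both sides: 6m - 38 = (-m + 9)^2.
Expand and rearrange: m^2 - 24m + 119 = 0.
Solving gives m = 17 or m = 7.
Check each candidate in the original equation:
  m = 17: sqrt(64) = 8, while -m + 9 = -8 — extraneous.
  m = 7: sqrt(4) = 2, while -m + 9 = 2 — valid.

m = 7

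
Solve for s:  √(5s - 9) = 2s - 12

Square both sides: 5s - 9 = (2s - 12)².
Expand and rearrange: 4s² - 53s + 153 = 0.
Solving gives s = 9 or s = 4.25.
Check each candidate in the original equation:
  s = 9: √(36) = 6, while 2s - 12 = 6 — valid.
  s = 4.25: √(12.25) = 3.5, while 2s - 12 = -3.5 — extraneous.

s = 9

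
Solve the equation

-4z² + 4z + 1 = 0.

Discriminant: (4)² − 4·(-4)·1 = 32.
Quadratic formula: z = (-4 ± √32) / (-8).
So z = 1/2 - √(2)/2 ≈ -0.2071 or z = 1/2 + √(2)/2 ≈ 1.2071.

z = -0.2071 or z = 1.2071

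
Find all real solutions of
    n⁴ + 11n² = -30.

No real solutions.

Let u = n². The equation becomes u² + 11u + 30 = 0.
Factor: (u + 6)(u + 5) = 0, so u = -6 or u = -5.
n² = -6 < 0 has no real solution.
n² = -5 < 0 has no real solution.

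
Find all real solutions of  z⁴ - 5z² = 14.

z = -2.6458 or z = 2.6458

Let u = z². The equation becomes u² - 5u - 14 = 0.
Factor: (u + 2)(u - 7) = 0, so u = -2 or u = 7.
z² = -2 < 0 has no real solution.
z² = 7 gives z = ±√(7) ≈ ±2.6458.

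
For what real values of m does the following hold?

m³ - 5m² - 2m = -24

Rearrange: m³ - 5m² - 2m + 24 = 0.
Possible rational roots are divisors of 24. Testing m = 4 gives 0, so (m - 4) is a factor.
Divide: m³ - 5m² - 2m + 24 = (m - 4)(m² - m - 6).
Factor the quadratic: m = 3 or m = -2.

m = -2 or m = 3 or m = 4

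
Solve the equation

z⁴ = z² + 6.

Let u = z². The equation becomes u² - u - 6 = 0.
Factor: (u - 3)(u + 2) = 0, so u = 3 or u = -2.
z² = 3 gives z = ±√(3) ≈ ±1.7321.
z² = -2 < 0 has no real solution.

z = -1.7321 or z = 1.7321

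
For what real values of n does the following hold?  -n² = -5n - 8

Rearrange to standard form: -n² + 5n + 8 = 0.
Discriminant: (5)² − 4·(-1)·8 = 57.
Quadratic formula: n = (-5 ± √57) / (-2).
So n = 5/2 - √(57)/2 ≈ -1.2749 or n = 5/2 + √(57)/2 ≈ 6.2749.

n = -1.2749 or n = 6.2749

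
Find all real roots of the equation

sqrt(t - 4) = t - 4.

t = 4 or t = 5

Square both sides: t - 4 = (t - 4)^2.
Expand and rearrange: t^2 - 9t + 20 = 0.
Solving gives t = 5 or t = 4.
Check each candidate in the original equation:
  t = 5: sqrt(1) = 1, while t - 4 = 1 — valid.
  t = 4: sqrt(0) = 0, while t - 4 = 0 — valid.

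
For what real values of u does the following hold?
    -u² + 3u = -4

Bring every term to one side: -u² + 3u + 4 = 0.
Factor: -1(u - 4)(u + 1) = 0.
So u = 4 or u = -1.

u = -1 or u = 4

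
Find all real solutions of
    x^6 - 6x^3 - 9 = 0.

Let u = x^3. The equation becomes u^2 - 6u - 9 = 0.
By the quadratic formula, u = 3 + 3*sqrt(2) or u = 3 - 3*sqrt(2).
x^3 = 3 + 3*sqrt(2) gives x = (3 + 3*sqrt(2))^(1/3) ~= 1.9348.
x^3 = 3 - 3*sqrt(2) gives x = -(-3 + 3*sqrt(2))^(1/3) ~= -1.0751.

x = -1.0751 or x = 1.9348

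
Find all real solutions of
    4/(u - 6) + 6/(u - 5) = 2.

Multiply both sides by (u - 6)(u - 5):
4(u - 5) + 6(u - 6) = 2(u - 6)(u - 5).
Expand and collect terms: 2u^2 - 32u + 116 = 0.
By the quadratic formula, u = (32 +/- sqrt(96)) / 4, so u ~= 10.4495 or u ~= 5.5505.
Neither value makes a denominator zero (u != 6, u != 5), so both are valid.

u = 5.5505 or u = 10.4495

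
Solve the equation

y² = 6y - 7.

Rearrange to standard form: y² - 6y + 7 = 0.
Discriminant: (-6)² − 4·1·7 = 8.
Quadratic formula: y = (6 ± √8) / 2.
So y = √(2) + 3 ≈ 4.4142 or y = 3 - √(2) ≈ 1.5858.

y = 1.5858 or y = 4.4142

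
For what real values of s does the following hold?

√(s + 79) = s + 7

s = 2

Square both sides: s + 79 = (s + 7)².
Expand and rearrange: s² + 13s - 30 = 0.
Solving gives s = 2 or s = -15.
Check each candidate in the original equation:
  s = 2: √(81) = 9, while s + 7 = 9 — valid.
  s = -15: √(64) = 8, while s + 7 = -8 — extraneous.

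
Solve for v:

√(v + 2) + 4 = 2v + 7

v = -1

Isolate the radical: √(v + 2) = 2v + 3.
Square both sides: v + 2 = (2v + 3)².
Expand and rearrange: 4v² + 11v + 7 = 0.
Solving gives v = -1 or v = -1.75.
Check each candidate in the original equation:
  v = -1: √(1) = 1, while 2v + 3 = 1 — valid.
  v = -1.75: √(0.25) = 0.5, while 2v + 3 = -0.5 — extraneous.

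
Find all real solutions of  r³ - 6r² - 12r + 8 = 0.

Possible rational roots are divisors of 8. Testing r = -2 gives 0, so (r + 2) is a factor.
Divide: r³ - 6r² - 12r + 8 = (r + 2)(r² - 8r + 4).
Apply the quadratic formula to r² - 8r + 4 = 0: r = (8 ± √48)/2, i.e. r ≈ 7.4641 or r ≈ 0.5359.

r = -2 or r = 0.5359 or r = 7.4641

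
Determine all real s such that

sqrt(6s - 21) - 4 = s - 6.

s = 5

Isolate the radical: sqrt(6s - 21) = s - 2.
Square both sides: 6s - 21 = (s - 2)^2.
Expand and rearrange: s^2 - 10s + 25 = 0.
This gives the repeated root s = 5.
Check in the original equation:
  s = 5: sqrt(9) = 3, while s - 2 = 3 — valid.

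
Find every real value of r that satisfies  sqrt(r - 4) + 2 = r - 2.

r = 4 or r = 5

Isolate the radical: sqrt(r - 4) = r - 4.
Square both sides: r - 4 = (r - 4)^2.
Expand and rearrange: r^2 - 9r + 20 = 0.
Solving gives r = 5 or r = 4.
Check each candidate in the original equation:
  r = 5: sqrt(1) = 1, while r - 4 = 1 — valid.
  r = 4: sqrt(0) = 0, while r - 4 = 0 — valid.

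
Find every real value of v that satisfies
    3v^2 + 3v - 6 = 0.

Factor: 3(v - 1)(v + 2) = 0.
So v = 1 or v = -2.

v = -2 or v = 1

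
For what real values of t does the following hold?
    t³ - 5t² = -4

Rearrange: t³ - 5t² + 4 = 0.
Possible rational roots are divisors of 4. Testing t = 1 gives 0, so (t - 1) is a factor.
Divide: t³ - 5t² + 4 = (t - 1)(t² - 4t - 4).
Apply the quadratic formula to t² - 4t - 4 = 0: t = (4 ± √32)/2, i.e. t ≈ 4.8284 or t ≈ -0.8284.

t = -0.8284 or t = 1 or t = 4.8284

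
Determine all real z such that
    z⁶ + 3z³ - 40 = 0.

Let u = z³. The equation becomes u² + 3u - 40 = 0.
Factor: (u - 5)(u + 8) = 0, so u = 5 or u = -8.
z³ = 5 gives z = ∛(5) ≈ 1.71.
z³ = -8 gives z = -2.

z = -2 or z = 1.71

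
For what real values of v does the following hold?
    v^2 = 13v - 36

v = 4 or v = 9

Bring every term to one side: v^2 - 13v + 36 = 0.
Factor: (v - 4)(v - 9) = 0.
So v = 4 or v = 9.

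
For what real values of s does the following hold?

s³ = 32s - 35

s = -6.1401 or s = 1.1401 or s = 5

Rearrange: s³ - 32s + 35 = 0.
Possible rational roots are divisors of 35. Testing s = 5 gives 0, so (s - 5) is a factor.
Divide: s³ - 32s + 35 = (s - 5)(s² + 5s - 7).
Apply the quadratic formula to s² + 5s - 7 = 0: s = (-5 ± √53)/2, i.e. s ≈ 1.1401 or s ≈ -6.1401.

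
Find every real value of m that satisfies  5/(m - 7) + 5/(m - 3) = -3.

m = 0.7299 or m = 5.9367

Multiply both sides by (m - 7)(m - 3):
5(m - 3) + 5(m - 7) = -3(m - 7)(m - 3).
Expand and collect terms: -3m^2 + 20m - 13 = 0.
By the quadratic formula, m = (-20 +/- sqrt(244)) / -6, so m ~= 0.7299 or m ~= 5.9367.
Neither value makes a denominator zero (m != 7, m != 3), so both are valid.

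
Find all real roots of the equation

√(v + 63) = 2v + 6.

Square both sides: v + 63 = (2v + 6)².
Expand and rearrange: 4v² + 23v - 27 = 0.
Solving gives v = 1 or v = -6.75.
Check each candidate in the original equation:
  v = 1: √(64) = 8, while 2v + 6 = 8 — valid.
  v = -6.75: √(56.25) = 7.5, while 2v + 6 = -7.5 — extraneous.

v = 1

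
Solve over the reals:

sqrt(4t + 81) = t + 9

Square both sides: 4t + 81 = (t + 9)^2.
Expand and rearrange: t^2 + 14t = 0.
Solving gives t = 0 or t = -14.
Check each candidate in the original equation:
  t = 0: sqrt(81) = 9, while t + 9 = 9 — valid.
  t = -14: sqrt(25) = 5, while t + 9 = -5 — extraneous.

t = 0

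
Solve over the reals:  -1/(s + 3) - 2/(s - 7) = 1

Multiply both sides by (s + 3)(s - 7):
-(s - 7) - 2(s + 3) = (s + 3)(s - 7).
Expand and collect terms: s² - s - 22 = 0.
By the quadratic formula, s = (1 ± √89) / 2, so s ≈ 5.217 or s ≈ -4.217.
Neither value makes a denominator zero (s ≠ -3, s ≠ 7), so both are valid.

s = -4.217 or s = 5.217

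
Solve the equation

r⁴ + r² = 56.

r = -2.6458 or r = 2.6458

Let u = r². The equation becomes u² + u - 56 = 0.
Factor: (u + 8)(u - 7) = 0, so u = -8 or u = 7.
r² = -8 < 0 has no real solution.
r² = 7 gives r = ±√(7) ≈ ±2.6458.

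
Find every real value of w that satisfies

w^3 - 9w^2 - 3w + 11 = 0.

Possible rational roots are divisors of 11. Testing w = 1 gives 0, so (w - 1) is a factor.
Divide: w^3 - 9w^2 - 3w + 11 = (w - 1)(w^2 - 8w - 11).
Apply the quadratic formula to w^2 - 8w - 11 = 0: w = (8 +/- sqrt(108))/2, i.e. w ~= 9.1962 or w ~= -1.1962.

w = -1.1962 or w = 1 or w = 9.1962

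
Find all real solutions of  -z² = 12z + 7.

Rearrange to standard form: -z² - 12z - 7 = 0.
Discriminant: (-12)² − 4·(-1)·(-7) = 116.
Quadratic formula: z = (12 ± √116) / (-2).
So z = -6 - √(29) ≈ -11.3852 or z = -6 + √(29) ≈ -0.6148.

z = -11.3852 or z = -0.6148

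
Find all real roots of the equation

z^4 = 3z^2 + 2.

Let u = z^2. The equation becomes u^2 - 3u - 2 = 0.
By the quadratic formula, u = 3/2 + sqrt(17)/2 or u = 3/2 - sqrt(17)/2.
z^2 = 3/2 + sqrt(17)/2 gives z = +/-sqrt(3/2 + sqrt(17)/2) ~= +/-1.8872.
z^2 = 3/2 - sqrt(17)/2 < 0 has no real solution.

z = -1.8872 or z = 1.8872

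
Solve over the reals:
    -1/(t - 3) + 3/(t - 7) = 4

Multiply both sides by (t - 3)(t - 7):
-(t - 7) + 3(t - 3) = 4(t - 3)(t - 7).
Expand and collect terms: 4t² - 42t + 86 = 0.
By the quadratic formula, t = (42 ± √388) / 8, so t ≈ 7.7122 or t ≈ 2.7878.
Neither value makes a denominator zero (t ≠ 3, t ≠ 7), so both are valid.

t = 2.7878 or t = 7.7122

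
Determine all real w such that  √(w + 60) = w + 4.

Square both sides: w + 60 = (w + 4)².
Expand and rearrange: w² + 7w - 44 = 0.
Solving gives w = 4 or w = -11.
Check each candidate in the original equation:
  w = 4: √(64) = 8, while w + 4 = 8 — valid.
  w = -11: √(49) = 7, while w + 4 = -7 — extraneous.

w = 4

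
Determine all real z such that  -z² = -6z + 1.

z = 0.1716 or z = 5.8284

Rearrange to standard form: -z² + 6z - 1 = 0.
Discriminant: (6)² − 4·(-1)·(-1) = 32.
Quadratic formula: z = (-6 ± √32) / (-2).
So z = 3 - 2·√(2) ≈ 0.1716 or z = 2·√(2) + 3 ≈ 5.8284.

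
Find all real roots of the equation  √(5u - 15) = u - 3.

Square both sides: 5u - 15 = (u - 3)².
Expand and rearrange: u² - 11u + 24 = 0.
Solving gives u = 8 or u = 3.
Check each candidate in the original equation:
  u = 8: √(25) = 5, while u - 3 = 5 — valid.
  u = 3: √(0) = 0, while u - 3 = 0 — valid.

u = 3 or u = 8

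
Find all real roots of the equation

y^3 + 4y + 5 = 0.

y = -1

Possible rational roots are divisors of 5. Testing y = -1 gives 0, so (y + 1) is a factor.
Divide: y^3 + 4y + 5 = (y + 1)(y^2 - y + 5).
The quadratic y^2 - y + 5 has discriminant -19 < 0, so no further real roots.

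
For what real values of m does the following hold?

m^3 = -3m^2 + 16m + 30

m = -5 or m = -1.6458 or m = 3.6458

Rearrange: m^3 + 3m^2 - 16m - 30 = 0.
Possible rational roots are divisors of -30. Testing m = -5 gives 0, so (m + 5) is a factor.
Divide: m^3 + 3m^2 - 16m - 30 = (m + 5)(m^2 - 2m - 6).
Apply the quadratic formula to m^2 - 2m - 6 = 0: m = (2 +/- sqrt(28))/2, i.e. m ~= 3.6458 or m ~= -1.6458.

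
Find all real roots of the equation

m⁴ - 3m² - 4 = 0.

m = -2 or m = 2

Let u = m². The equation becomes u² - 3u - 4 = 0.
Factor: (u + 1)(u - 4) = 0, so u = -1 or u = 4.
m² = -1 < 0 has no real solution.
m² = 4 gives m = ±2.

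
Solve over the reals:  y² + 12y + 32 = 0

Factor: (y + 4)(y + 8) = 0.
So y = -4 or y = -8.

y = -8 or y = -4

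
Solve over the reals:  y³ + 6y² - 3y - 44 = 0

y = -4.4641 or y = -4 or y = 2.4641

Possible rational roots are divisors of -44. Testing y = -4 gives 0, so (y + 4) is a factor.
Divide: y³ + 6y² - 3y - 44 = (y + 4)(y² + 2y - 11).
Apply the quadratic formula to y² + 2y - 11 = 0: y = (-2 ± √48)/2, i.e. y ≈ 2.4641 or y ≈ -4.4641.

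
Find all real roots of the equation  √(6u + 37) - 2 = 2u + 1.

Isolate the radical: √(6u + 37) = 2u + 3.
Square both sides: 6u + 37 = (2u + 3)².
Expand and rearrange: 4u² + 6u - 28 = 0.
Solving gives u = 2 or u = -3.5.
Check each candidate in the original equation:
  u = 2: √(49) = 7, while 2u + 3 = 7 — valid.
  u = -3.5: √(16) = 4, while 2u + 3 = -4 — extraneous.

u = 2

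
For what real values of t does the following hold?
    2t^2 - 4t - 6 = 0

Factor: 2(t + 1)(t - 3) = 0.
So t = -1 or t = 3.

t = -1 or t = 3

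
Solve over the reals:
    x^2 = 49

Bring every term to one side: x^2 - 49 = 0.
Factor: (x + 7)(x - 7) = 0.
So x = -7 or x = 7.

x = -7 or x = 7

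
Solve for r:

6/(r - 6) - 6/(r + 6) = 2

r = -8.4853 or r = 8.4853

Multiply both sides by (r - 6)(r + 6):
6(r + 6) - 6(r - 6) = 2(r - 6)(r + 6).
Expand and collect terms: 2r^2 - 144 = 0.
By the quadratic formula, r = (0 +/- sqrt(1152)) / 4, so r ~= 8.4853 or r ~= -8.4853.
Neither value makes a denominator zero (r != 6, r != -6), so both are valid.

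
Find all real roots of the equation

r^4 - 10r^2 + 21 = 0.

r = -2.6458 or r = -1.7321 or r = 1.7321 or r = 2.6458

Let u = r^2. The equation becomes u^2 - 10u + 21 = 0.
Factor: (u - 3)(u - 7) = 0, so u = 3 or u = 7.
r^2 = 3 gives r = +/-sqrt(3) ~= +/-1.7321.
r^2 = 7 gives r = +/-sqrt(7) ~= +/-2.6458.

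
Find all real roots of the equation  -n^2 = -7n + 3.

Rearrange to standard form: -n^2 + 7n - 3 = 0.
Discriminant: (7)^2 - 4*(-1)*(-3) = 37.
Quadratic formula: n = (-7 +/- sqrt(37)) / (-2).
So n = 7/2 - sqrt(37)/2 ~= 0.4586 or n = sqrt(37)/2 + 7/2 ~= 6.5414.

n = 0.4586 or n = 6.5414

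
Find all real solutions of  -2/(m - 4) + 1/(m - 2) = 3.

Multiply both sides by (m - 4)(m - 2):
-2(m - 2) + (m - 4) = 3(m - 4)(m - 2).
Expand and collect terms: 3m^2 - 17m + 24 = 0.
Factor or apply the quadratic formula: m = 3 or m = 2.6667.
Neither value makes a denominator zero (m != 4, m != 2), so both are valid.

m = 2.6667 or m = 3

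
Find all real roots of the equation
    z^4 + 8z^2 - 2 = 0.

Let u = z^2. The equation becomes u^2 + 8u - 2 = 0.
By the quadratic formula, u = -4 + 3*sqrt(2) or u = -3*sqrt(2) - 4.
z^2 = -4 + 3*sqrt(2) gives z = +/-sqrt(-4 + 3*sqrt(2)) ~= +/-0.4926.
z^2 = -3*sqrt(2) - 4 < 0 has no real solution.

z = -0.4926 or z = 0.4926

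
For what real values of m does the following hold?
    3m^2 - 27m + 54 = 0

Factor: 3(m - 6)(m - 3) = 0.
So m = 6 or m = 3.

m = 3 or m = 6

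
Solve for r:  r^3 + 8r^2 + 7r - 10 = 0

r = -6.7417 or r = -2 or r = 0.7417

Possible rational roots are divisors of -10. Testing r = -2 gives 0, so (r + 2) is a factor.
Divide: r^3 + 8r^2 + 7r - 10 = (r + 2)(r^2 + 6r - 5).
Apply the quadratic formula to r^2 + 6r - 5 = 0: r = (-6 +/- sqrt(56))/2, i.e. r ~= 0.7417 or r ~= -6.7417.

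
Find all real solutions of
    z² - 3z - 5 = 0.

Discriminant: (-3)² − 4·1·(-5) = 29.
Quadratic formula: z = (3 ± √29) / 2.
So z = 3/2 + √(29)/2 ≈ 4.1926 or z = 3/2 - √(29)/2 ≈ -1.1926.

z = -1.1926 or z = 4.1926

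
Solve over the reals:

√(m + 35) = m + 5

Square both sides: m + 35 = (m + 5)².
Expand and rearrange: m² + 9m - 10 = 0.
Solving gives m = 1 or m = -10.
Check each candidate in the original equation:
  m = 1: √(36) = 6, while m + 5 = 6 — valid.
  m = -10: √(25) = 5, while m + 5 = -5 — extraneous.

m = 1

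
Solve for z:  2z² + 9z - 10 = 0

z = -5.4221 or z = 0.9221

Discriminant: (9)² − 4·2·(-10) = 161.
Quadratic formula: z = (-9 ± √161) / 4.
So z = -9/4 + √(161)/4 ≈ 0.9221 or z = -√(161)/4 - 9/4 ≈ -5.4221.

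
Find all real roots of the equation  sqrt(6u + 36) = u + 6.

Square both sides: 6u + 36 = (u + 6)^2.
Expand and rearrange: u^2 + 6u = 0.
Solving gives u = 0 or u = -6.
Check each candidate in the original equation:
  u = 0: sqrt(36) = 6, while u + 6 = 6 — valid.
  u = -6: sqrt(0) = 0, while u + 6 = 0 — valid.

u = -6 or u = 0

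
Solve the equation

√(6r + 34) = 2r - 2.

Square both sides: 6r + 34 = (2r - 2)².
Expand and rearrange: 4r² - 14r - 30 = 0.
Solving gives r = 5 or r = -1.5.
Check each candidate in the original equation:
  r = 5: √(64) = 8, while 2r - 2 = 8 — valid.
  r = -1.5: √(25) = 5, while 2r - 2 = -5 — extraneous.

r = 5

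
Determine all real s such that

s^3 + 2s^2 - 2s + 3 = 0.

s = -3

Possible rational roots are divisors of 3. Testing s = -3 gives 0, so (s + 3) is a factor.
Divide: s^3 + 2s^2 - 2s + 3 = (s + 3)(s^2 - s + 1).
The quadratic s^2 - s + 1 has discriminant -3 < 0, so no further real roots.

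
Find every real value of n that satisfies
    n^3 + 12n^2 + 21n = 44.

Rearrange: n^3 + 12n^2 + 21n - 44 = 0.
Possible rational roots are divisors of -44. Testing n = -4 gives 0, so (n + 4) is a factor.
Divide: n^3 + 12n^2 + 21n - 44 = (n + 4)(n^2 + 8n - 11).
Apply the quadratic formula to n^2 + 8n - 11 = 0: n = (-8 +/- sqrt(108))/2, i.e. n ~= 1.1962 or n ~= -9.1962.

n = -9.1962 or n = -4 or n = 1.1962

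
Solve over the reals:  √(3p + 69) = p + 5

Square both sides: 3p + 69 = (p + 5)².
Expand and rearrange: p² + 7p - 44 = 0.
Solving gives p = 4 or p = -11.
Check each candidate in the original equation:
  p = 4: √(81) = 9, while p + 5 = 9 — valid.
  p = -11: √(36) = 6, while p + 5 = -6 — extraneous.

p = 4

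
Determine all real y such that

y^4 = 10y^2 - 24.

Let u = y^2. The equation becomes u^2 - 10u + 24 = 0.
Factor: (u - 6)(u - 4) = 0, so u = 6 or u = 4.
y^2 = 6 gives y = +/-sqrt(6) ~= +/-2.4495.
y^2 = 4 gives y = +/-2.

y = -2.4495 or y = -2 or y = 2 or y = 2.4495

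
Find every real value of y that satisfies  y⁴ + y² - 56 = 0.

Let u = y². The equation becomes u² + u - 56 = 0.
Factor: (u + 8)(u - 7) = 0, so u = -8 or u = 7.
y² = -8 < 0 has no real solution.
y² = 7 gives y = ±√(7) ≈ ±2.6458.

y = -2.6458 or y = 2.6458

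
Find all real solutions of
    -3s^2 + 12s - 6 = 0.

Discriminant: (12)^2 - 4*(-3)*(-6) = 72.
Quadratic formula: s = (-12 +/- sqrt(72)) / (-6).
So s = 2 - sqrt(2) ~= 0.5858 or s = sqrt(2) + 2 ~= 3.4142.

s = 0.5858 or s = 3.4142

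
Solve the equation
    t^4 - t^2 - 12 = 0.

Let u = t^2. The equation becomes u^2 - u - 12 = 0.
Factor: (u - 4)(u + 3) = 0, so u = 4 or u = -3.
t^2 = 4 gives t = +/-2.
t^2 = -3 < 0 has no real solution.

t = -2 or t = 2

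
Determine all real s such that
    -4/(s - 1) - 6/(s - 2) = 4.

s = -1 or s = 1.5

Multiply both sides by (s - 1)(s - 2):
-4(s - 2) - 6(s - 1) = 4(s - 1)(s - 2).
Expand and collect terms: 4s^2 - 2s - 6 = 0.
Factor or apply the quadratic formula: s = 1.5 or s = -1.
Neither value makes a denominator zero (s != 1, s != 2), so both are valid.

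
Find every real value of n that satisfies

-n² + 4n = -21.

n = -3 or n = 7

Bring every term to one side: -n² + 4n + 21 = 0.
Factor: -1(n - 7)(n + 3) = 0.
So n = 7 or n = -3.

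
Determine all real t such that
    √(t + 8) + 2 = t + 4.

t = 1

Isolate the radical: √(t + 8) = t + 2.
Square both sides: t + 8 = (t + 2)².
Expand and rearrange: t² + 3t - 4 = 0.
Solving gives t = 1 or t = -4.
Check each candidate in the original equation:
  t = 1: √(9) = 3, while t + 2 = 3 — valid.
  t = -4: √(4) = 2, while t + 2 = -2 — extraneous.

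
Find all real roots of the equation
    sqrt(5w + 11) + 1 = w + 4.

w = -2 or w = 1

Isolate the radical: sqrt(5w + 11) = w + 3.
Square both sides: 5w + 11 = (w + 3)^2.
Expand and rearrange: w^2 + w - 2 = 0.
Solving gives w = 1 or w = -2.
Check each candidate in the original equation:
  w = 1: sqrt(16) = 4, while w + 3 = 4 — valid.
  w = -2: sqrt(1) = 1, while w + 3 = 1 — valid.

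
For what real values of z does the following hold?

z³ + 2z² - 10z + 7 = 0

z = -4.5414 or z = 1 or z = 1.5414

Possible rational roots are divisors of 7. Testing z = 1 gives 0, so (z - 1) is a factor.
Divide: z³ + 2z² - 10z + 7 = (z - 1)(z² + 3z - 7).
Apply the quadratic formula to z² + 3z - 7 = 0: z = (-3 ± √37)/2, i.e. z ≈ 1.5414 or z ≈ -4.5414.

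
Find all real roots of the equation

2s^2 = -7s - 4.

s = -2.7808 or s = -0.7192

Rearrange to standard form: 2s^2 + 7s + 4 = 0.
Discriminant: (7)^2 - 4*2*4 = 17.
Quadratic formula: s = (-7 +/- sqrt(17)) / 4.
So s = -7/4 + sqrt(17)/4 ~= -0.7192 or s = -7/4 - sqrt(17)/4 ~= -2.7808.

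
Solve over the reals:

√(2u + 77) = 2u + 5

u = 2

Square both sides: 2u + 77 = (2u + 5)².
Expand and rearrange: 4u² + 18u - 52 = 0.
Solving gives u = 2 or u = -6.5.
Check each candidate in the original equation:
  u = 2: √(81) = 9, while 2u + 5 = 9 — valid.
  u = -6.5: √(64) = 8, while 2u + 5 = -8 — extraneous.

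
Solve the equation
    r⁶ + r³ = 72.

Let u = r³. The equation becomes u² + u - 72 = 0.
Factor: (u - 8)(u + 9) = 0, so u = 8 or u = -9.
r³ = 8 gives r = 2.
r³ = -9 gives r = -∛(9) ≈ -2.0801.

r = -2.0801 or r = 2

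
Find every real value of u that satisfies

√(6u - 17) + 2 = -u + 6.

Isolate the radical: √(6u - 17) = -u + 4.
Square both sides: 6u - 17 = (-u + 4)².
Expand and rearrange: u² - 14u + 33 = 0.
Solving gives u = 11 or u = 3.
Check each candidate in the original equation:
  u = 11: √(49) = 7, while -u + 4 = -7 — extraneous.
  u = 3: √(1) = 1, while -u + 4 = 1 — valid.

u = 3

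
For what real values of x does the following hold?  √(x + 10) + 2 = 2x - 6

Isolate the radical: √(x + 10) = 2x - 8.
Square both sides: x + 10 = (2x - 8)².
Expand and rearrange: 4x² - 33x + 54 = 0.
Solving gives x = 6 or x = 2.25.
Check each candidate in the original equation:
  x = 6: √(16) = 4, while 2x - 8 = 4 — valid.
  x = 2.25: √(12.25) = 3.5, while 2x - 8 = -3.5 — extraneous.

x = 6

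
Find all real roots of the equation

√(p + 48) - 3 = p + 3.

p = 1

Isolate the radical: √(p + 48) = p + 6.
Square both sides: p + 48 = (p + 6)².
Expand and rearrange: p² + 11p - 12 = 0.
Solving gives p = 1 or p = -12.
Check each candidate in the original equation:
  p = 1: √(49) = 7, while p + 6 = 7 — valid.
  p = -12: √(36) = 6, while p + 6 = -6 — extraneous.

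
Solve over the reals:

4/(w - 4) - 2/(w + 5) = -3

w = -4.204 or w = 2.5373

Multiply both sides by (w - 4)(w + 5):
4(w + 5) - 2(w - 4) = -3(w - 4)(w + 5).
Expand and collect terms: -3w^2 - 5w + 32 = 0.
By the quadratic formula, w = (5 +/- sqrt(409)) / -6, so w ~= -4.204 or w ~= 2.5373.
Neither value makes a denominator zero (w != 4, w != -5), so both are valid.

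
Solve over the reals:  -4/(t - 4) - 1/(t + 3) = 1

t = -4.8284 or t = 0.8284

Multiply both sides by (t - 4)(t + 3):
-4(t + 3) - (t - 4) = (t - 4)(t + 3).
Expand and collect terms: t² + 4t - 4 = 0.
By the quadratic formula, t = (-4 ± √32) / 2, so t ≈ 0.8284 or t ≈ -4.8284.
Neither value makes a denominator zero (t ≠ 4, t ≠ -3), so both are valid.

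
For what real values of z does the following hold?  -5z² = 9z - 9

z = -2.5155 or z = 0.7155

Rearrange to standard form: -5z² - 9z + 9 = 0.
Discriminant: (-9)² − 4·(-5)·9 = 261.
Quadratic formula: z = (9 ± √261) / (-10).
So z = -3·√(29)/10 - 9/10 ≈ -2.5155 or z = -9/10 + 3·√(29)/10 ≈ 0.7155.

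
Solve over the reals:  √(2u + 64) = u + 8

u = 0

Square both sides: 2u + 64 = (u + 8)².
Expand and rearrange: u² + 14u = 0.
Solving gives u = 0 or u = -14.
Check each candidate in the original equation:
  u = 0: √(64) = 8, while u + 8 = 8 — valid.
  u = -14: √(36) = 6, while u + 8 = -6 — extraneous.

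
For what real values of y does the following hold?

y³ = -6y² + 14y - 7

y = -7.8875 or y = 0.8875 or y = 1

Rearrange: y³ + 6y² - 14y + 7 = 0.
Possible rational roots are divisors of 7. Testing y = 1 gives 0, so (y - 1) is a factor.
Divide: y³ + 6y² - 14y + 7 = (y - 1)(y² + 7y - 7).
Apply the quadratic formula to y² + 7y - 7 = 0: y = (-7 ± √77)/2, i.e. y ≈ 0.8875 or y ≈ -7.8875.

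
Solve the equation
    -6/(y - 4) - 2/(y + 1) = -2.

y = -0.4051 or y = 7.4051

Multiply both sides by (y - 4)(y + 1):
-6(y + 1) - 2(y - 4) = -2(y - 4)(y + 1).
Expand and collect terms: -2y^2 + 14y + 6 = 0.
By the quadratic formula, y = (-14 +/- sqrt(244)) / -4, so y ~= -0.4051 or y ~= 7.4051.
Neither value makes a denominator zero (y != 4, y != -1), so both are valid.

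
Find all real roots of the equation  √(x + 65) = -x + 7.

Square both sides: x + 65 = (-x + 7)².
Expand and rearrange: x² - 15x - 16 = 0.
Solving gives x = 16 or x = -1.
Check each candidate in the original equation:
  x = 16: √(81) = 9, while -x + 7 = -9 — extraneous.
  x = -1: √(64) = 8, while -x + 7 = 8 — valid.

x = -1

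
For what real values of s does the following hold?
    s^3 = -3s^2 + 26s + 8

s = -6.7016 or s = -0.2984 or s = 4

Rearrange: s^3 + 3s^2 - 26s - 8 = 0.
Possible rational roots are divisors of -8. Testing s = 4 gives 0, so (s - 4) is a factor.
Divide: s^3 + 3s^2 - 26s - 8 = (s - 4)(s^2 + 7s + 2).
Apply the quadratic formula to s^2 + 7s + 2 = 0: s = (-7 +/- sqrt(41))/2, i.e. s ~= -0.2984 or s ~= -6.7016.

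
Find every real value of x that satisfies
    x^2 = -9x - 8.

Bring every term to one side: x^2 + 9x + 8 = 0.
Factor: (x + 8)(x + 1) = 0.
So x = -8 or x = -1.

x = -8 or x = -1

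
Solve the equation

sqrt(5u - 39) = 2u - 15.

Square both sides: 5u - 39 = (2u - 15)^2.
Expand and rearrange: 4u^2 - 65u + 264 = 0.
Solving gives u = 8.25 or u = 8.
Check each candidate in the original equation:
  u = 8.25: sqrt(2.25) = 1.5, while 2u - 15 = 1.5 — valid.
  u = 8: sqrt(1) = 1, while 2u - 15 = 1 — valid.

u = 8 or u = 8.25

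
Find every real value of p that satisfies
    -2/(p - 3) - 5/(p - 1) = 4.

Multiply both sides by (p - 3)(p - 1):
-2(p - 1) - 5(p - 3) = 4(p - 3)(p - 1).
Expand and collect terms: 4p² - 9p - 5 = 0.
By the quadratic formula, p = (9 ± √161) / 8, so p ≈ 2.7111 or p ≈ -0.4611.
Neither value makes a denominator zero (p ≠ 3, p ≠ 1), so both are valid.

p = -0.4611 or p = 2.7111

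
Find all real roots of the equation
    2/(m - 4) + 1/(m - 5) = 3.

m = 4.4226 or m = 5.5774

Multiply both sides by (m - 4)(m - 5):
2(m - 5) + (m - 4) = 3(m - 4)(m - 5).
Expand and collect terms: 3m^2 - 30m + 74 = 0.
By the quadratic formula, m = (30 +/- sqrt(12)) / 6, so m ~= 5.5774 or m ~= 4.4226.
Neither value makes a denominator zero (m != 4, m != 5), so both are valid.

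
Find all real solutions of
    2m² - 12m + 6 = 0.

m = 0.5505 or m = 5.4495

Discriminant: (-12)² − 4·2·6 = 96.
Quadratic formula: m = (12 ± √96) / 4.
So m = √(6) + 3 ≈ 5.4495 or m = 3 - √(6) ≈ 0.5505.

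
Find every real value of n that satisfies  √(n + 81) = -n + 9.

Square both sides: n + 81 = (-n + 9)².
Expand and rearrange: n² - 19n = 0.
Solving gives n = 19 or n = 0.
Check each candidate in the original equation:
  n = 19: √(100) = 10, while -n + 9 = -10 — extraneous.
  n = 0: √(81) = 9, while -n + 9 = 9 — valid.

n = 0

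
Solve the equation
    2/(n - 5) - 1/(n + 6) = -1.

n = -4.7417 or n = 2.7417

Multiply both sides by (n - 5)(n + 6):
2(n + 6) - (n - 5) = -(n - 5)(n + 6).
Expand and collect terms: -n^2 - 2n + 13 = 0.
By the quadratic formula, n = (2 +/- sqrt(56)) / -2, so n ~= -4.7417 or n ~= 2.7417.
Neither value makes a denominator zero (n != 5, n != -6), so both are valid.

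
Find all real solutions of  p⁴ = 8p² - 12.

Let u = p². The equation becomes u² - 8u + 12 = 0.
Factor: (u - 6)(u - 2) = 0, so u = 6 or u = 2.
p² = 6 gives p = ±√(6) ≈ ±2.4495.
p² = 2 gives p = ±√(2) ≈ ±1.4142.

p = -2.4495 or p = -1.4142 or p = 1.4142 or p = 2.4495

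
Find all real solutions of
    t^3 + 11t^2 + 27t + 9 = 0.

Possible rational roots are divisors of 9. Testing t = -3 gives 0, so (t + 3) is a factor.
Divide: t^3 + 11t^2 + 27t + 9 = (t + 3)(t^2 + 8t + 3).
Apply the quadratic formula to t^2 + 8t + 3 = 0: t = (-8 +/- sqrt(52))/2, i.e. t ~= -0.3944 or t ~= -7.6056.

t = -7.6056 or t = -3 or t = -0.3944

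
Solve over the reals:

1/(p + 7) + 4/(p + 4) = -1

p = -10 or p = -6

Multiply both sides by (p + 7)(p + 4):
(p + 4) + 4(p + 7) = -(p + 7)(p + 4).
Expand and collect terms: -p^2 - 16p - 60 = 0.
Factor or apply the quadratic formula: p = -10 or p = -6.
Neither value makes a denominator zero (p != -7, p != -4), so both are valid.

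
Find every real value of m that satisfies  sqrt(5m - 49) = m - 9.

Square both sides: 5m - 49 = (m - 9)^2.
Expand and rearrange: m^2 - 23m + 130 = 0.
Solving gives m = 13 or m = 10.
Check each candidate in the original equation:
  m = 13: sqrt(16) = 4, while m - 9 = 4 — valid.
  m = 10: sqrt(1) = 1, while m - 9 = 1 — valid.

m = 10 or m = 13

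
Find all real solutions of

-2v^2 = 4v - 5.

v = -2.8708 or v = 0.8708

Rearrange to standard form: -2v^2 - 4v + 5 = 0.
Discriminant: (-4)^2 - 4*(-2)*5 = 56.
Quadratic formula: v = (4 +/- sqrt(56)) / (-4).
So v = -sqrt(14)/2 - 1 ~= -2.8708 or v = -1 + sqrt(14)/2 ~= 0.8708.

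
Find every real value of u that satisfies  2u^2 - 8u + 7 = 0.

u = 1.2929 or u = 2.7071

Discriminant: (-8)^2 - 4*2*7 = 8.
Quadratic formula: u = (8 +/- sqrt(8)) / 4.
So u = sqrt(2)/2 + 2 ~= 2.7071 or u = 2 - sqrt(2)/2 ~= 1.2929.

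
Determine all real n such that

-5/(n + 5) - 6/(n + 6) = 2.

Multiply both sides by (n + 5)(n + 6):
-5(n + 6) - 6(n + 5) = 2(n + 5)(n + 6).
Expand and collect terms: 2n^2 + 33n + 120 = 0.
By the quadratic formula, n = (-33 +/- sqrt(129)) / 4, so n ~= -5.4105 or n ~= -11.0895.
Neither value makes a denominator zero (n != -5, n != -6), so both are valid.

n = -11.0895 or n = -5.4105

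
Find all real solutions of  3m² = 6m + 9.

Bring every term to one side: 3m² - 6m - 9 = 0.
Factor: 3(m + 1)(m - 3) = 0.
So m = -1 or m = 3.

m = -1 or m = 3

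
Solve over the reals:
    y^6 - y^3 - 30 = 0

y = -1.71 or y = 1.8171

Let u = y^3. The equation becomes u^2 - u - 30 = 0.
Factor: (u + 5)(u - 6) = 0, so u = -5 or u = 6.
y^3 = -5 gives y = -(5)^(1/3) ~= -1.71.
y^3 = 6 gives y = (6)^(1/3) ~= 1.8171.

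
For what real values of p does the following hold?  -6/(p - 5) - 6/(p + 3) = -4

p = -1.772 or p = 6.772

Multiply both sides by (p - 5)(p + 3):
-6(p + 3) - 6(p - 5) = -4(p - 5)(p + 3).
Expand and collect terms: -4p^2 + 20p + 48 = 0.
By the quadratic formula, p = (-20 +/- sqrt(1168)) / -8, so p ~= -1.772 or p ~= 6.772.
Neither value makes a denominator zero (p != 5, p != -3), so both are valid.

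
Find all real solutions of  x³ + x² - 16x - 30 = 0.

Possible rational roots are divisors of -30. Testing x = -3 gives 0, so (x + 3) is a factor.
Divide: x³ + x² - 16x - 30 = (x + 3)(x² - 2x - 10).
Apply the quadratic formula to x² - 2x - 10 = 0: x = (2 ± √44)/2, i.e. x ≈ 4.3166 or x ≈ -2.3166.

x = -3 or x = -2.3166 or x = 4.3166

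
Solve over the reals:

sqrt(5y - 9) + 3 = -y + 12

Isolate the radical: sqrt(5y - 9) = -y + 9.
Square both sides: 5y - 9 = (-y + 9)^2.
Expand and rearrange: y^2 - 23y + 90 = 0.
Solving gives y = 18 or y = 5.
Check each candidate in the original equation:
  y = 18: sqrt(81) = 9, while -y + 9 = -9 — extraneous.
  y = 5: sqrt(16) = 4, while -y + 9 = 4 — valid.

y = 5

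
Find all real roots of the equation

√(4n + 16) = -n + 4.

n = 0

Square both sides: 4n + 16 = (-n + 4)².
Expand and rearrange: n² - 12n = 0.
Solving gives n = 12 or n = 0.
Check each candidate in the original equation:
  n = 12: √(64) = 8, while -n + 4 = -8 — extraneous.
  n = 0: √(16) = 4, while -n + 4 = 4 — valid.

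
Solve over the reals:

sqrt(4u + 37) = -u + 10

u = 3

Square both sides: 4u + 37 = (-u + 10)^2.
Expand and rearrange: u^2 - 24u + 63 = 0.
Solving gives u = 21 or u = 3.
Check each candidate in the original equation:
  u = 21: sqrt(121) = 11, while -u + 10 = -11 — extraneous.
  u = 3: sqrt(49) = 7, while -u + 10 = 7 — valid.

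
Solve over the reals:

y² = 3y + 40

y = -5 or y = 8

Bring every term to one side: y² - 3y - 40 = 0.
Factor: (y + 5)(y - 8) = 0.
So y = -5 or y = 8.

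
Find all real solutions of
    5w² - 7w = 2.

w = -0.2434 or w = 1.6434

Rearrange to standard form: 5w² - 7w - 2 = 0.
Discriminant: (-7)² − 4·5·(-2) = 89.
Quadratic formula: w = (7 ± √89) / 10.
So w = 7/10 + √(89)/10 ≈ 1.6434 or w = 7/10 - √(89)/10 ≈ -0.2434.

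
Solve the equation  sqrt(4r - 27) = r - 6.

r = 7 or r = 9

Square both sides: 4r - 27 = (r - 6)^2.
Expand and rearrange: r^2 - 16r + 63 = 0.
Solving gives r = 9 or r = 7.
Check each candidate in the original equation:
  r = 9: sqrt(9) = 3, while r - 6 = 3 — valid.
  r = 7: sqrt(1) = 1, while r - 6 = 1 — valid.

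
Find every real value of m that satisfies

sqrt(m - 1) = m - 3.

Square both sides: m - 1 = (m - 3)^2.
Expand and rearrange: m^2 - 7m + 10 = 0.
Solving gives m = 5 or m = 2.
Check each candidate in the original equation:
  m = 5: sqrt(4) = 2, while m - 3 = 2 — valid.
  m = 2: sqrt(1) = 1, while m - 3 = -1 — extraneous.

m = 5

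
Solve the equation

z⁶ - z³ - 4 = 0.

Let u = z³. The equation becomes u² - u - 4 = 0.
By the quadratic formula, u = 1/2 + √(17)/2 or u = 1/2 - √(17)/2.
z³ = 1/2 + √(17)/2 gives z = ∛(1/2 + √(17)/2) ≈ 1.3683.
z³ = 1/2 - √(17)/2 gives z = -∛(-1/2 + √(17)/2) ≈ -1.1602.

z = -1.1602 or z = 1.3683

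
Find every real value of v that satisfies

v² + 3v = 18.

Bring every term to one side: v² + 3v - 18 = 0.
Factor: (v - 3)(v + 6) = 0.
So v = 3 or v = -6.

v = -6 or v = 3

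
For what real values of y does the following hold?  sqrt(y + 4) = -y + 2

Square both sides: y + 4 = (-y + 2)^2.
Expand and rearrange: y^2 - 5y = 0.
Solving gives y = 5 or y = 0.
Check each candidate in the original equation:
  y = 5: sqrt(9) = 3, while -y + 2 = -3 — extraneous.
  y = 0: sqrt(4) = 2, while -y + 2 = 2 — valid.

y = 0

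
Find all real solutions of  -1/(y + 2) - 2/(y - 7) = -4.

Multiply both sides by (y + 2)(y - 7):
-(y - 7) - 2(y + 2) = -4(y + 2)(y - 7).
Expand and collect terms: -4y^2 + 23y + 53 = 0.
By the quadratic formula, y = (-23 +/- sqrt(1377)) / -8, so y ~= -1.7635 or y ~= 7.5135.
Neither value makes a denominator zero (y != -2, y != 7), so both are valid.

y = -1.7635 or y = 7.5135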